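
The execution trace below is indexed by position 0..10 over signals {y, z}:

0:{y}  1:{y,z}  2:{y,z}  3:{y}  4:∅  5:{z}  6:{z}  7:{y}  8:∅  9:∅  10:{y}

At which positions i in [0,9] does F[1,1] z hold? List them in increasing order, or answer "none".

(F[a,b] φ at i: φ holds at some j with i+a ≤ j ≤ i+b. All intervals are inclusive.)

0, 1, 4, 5

Evaluate at each i in [0,9]:
  i=0: ✓ (witness j=1)
  i=1: ✓ (witness j=2)
  i=2: ✗ (none in [3,3])
  i=3: ✗ (none in [4,4])
  i=4: ✓ (witness j=5)
  i=5: ✓ (witness j=6)
  i=6: ✗ (none in [7,7])
  i=7: ✗ (none in [8,8])
  i=8: ✗ (none in [9,9])
  i=9: ✗ (none in [10,10])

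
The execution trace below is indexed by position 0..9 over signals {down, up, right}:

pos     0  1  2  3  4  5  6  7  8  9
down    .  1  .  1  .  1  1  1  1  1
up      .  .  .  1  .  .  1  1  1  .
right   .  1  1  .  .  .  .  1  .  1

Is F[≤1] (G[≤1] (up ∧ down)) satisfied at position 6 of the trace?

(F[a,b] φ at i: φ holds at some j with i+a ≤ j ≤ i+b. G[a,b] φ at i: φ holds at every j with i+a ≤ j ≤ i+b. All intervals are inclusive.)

Check G[≤1] (up ∧ down) at each j in [6,7]:
  j=6: holds on [6,7]
  j=7: holds on [7,8]
Found at j=6 → formula holds.

True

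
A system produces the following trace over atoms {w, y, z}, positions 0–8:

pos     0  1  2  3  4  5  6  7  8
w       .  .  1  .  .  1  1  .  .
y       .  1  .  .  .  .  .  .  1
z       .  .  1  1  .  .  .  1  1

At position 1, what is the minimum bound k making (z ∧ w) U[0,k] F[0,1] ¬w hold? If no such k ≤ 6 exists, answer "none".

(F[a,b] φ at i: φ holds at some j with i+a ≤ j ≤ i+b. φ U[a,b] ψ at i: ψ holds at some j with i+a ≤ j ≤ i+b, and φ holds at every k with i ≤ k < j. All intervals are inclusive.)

Need earliest j ≥ 1 with F[0,1] ¬w, and (z ∧ w) at every k in [1,j-1].
  j=1: rhs holds (empty prefix). k = 0.

0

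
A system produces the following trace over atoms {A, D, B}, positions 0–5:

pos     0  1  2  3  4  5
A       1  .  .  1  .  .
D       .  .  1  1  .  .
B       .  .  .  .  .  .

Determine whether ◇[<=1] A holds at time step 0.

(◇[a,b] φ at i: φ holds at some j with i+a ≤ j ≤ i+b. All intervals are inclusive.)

Check A at each j in [0,1]:
  j=0: true
  j=1: false
Found at j=0 → formula holds.

True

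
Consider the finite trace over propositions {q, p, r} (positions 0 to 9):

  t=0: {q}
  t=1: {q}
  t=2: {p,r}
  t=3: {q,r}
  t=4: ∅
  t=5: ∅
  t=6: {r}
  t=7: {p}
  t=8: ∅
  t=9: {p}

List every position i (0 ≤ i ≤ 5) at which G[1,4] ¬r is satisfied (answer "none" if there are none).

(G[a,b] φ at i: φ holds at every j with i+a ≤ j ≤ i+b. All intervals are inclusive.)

Evaluate at each i in [0,5]:
  i=0: ✗ (fails at j=2)
  i=1: ✗ (fails at j=2)
  i=2: ✗ (fails at j=3)
  i=3: ✗ (fails at j=6)
  i=4: ✗ (fails at j=6)
  i=5: ✗ (fails at j=6)

none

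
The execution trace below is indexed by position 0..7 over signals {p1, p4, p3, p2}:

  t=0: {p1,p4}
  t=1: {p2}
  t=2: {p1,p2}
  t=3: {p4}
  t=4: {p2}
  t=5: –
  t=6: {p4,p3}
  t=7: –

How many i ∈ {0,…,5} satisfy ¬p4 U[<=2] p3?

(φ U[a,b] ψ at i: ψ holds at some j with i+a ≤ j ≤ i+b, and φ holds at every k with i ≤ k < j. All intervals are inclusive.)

2

Evaluate at each i in [0,5]:
  i=0: ✗ (no rhs in [0,2])
  i=1: ✗ (no rhs in [1,3])
  i=2: ✗ (no rhs in [2,4])
  i=3: ✗ (no rhs in [3,5])
  i=4: ✓ (rhs at j=6; lhs holds on [4,5])
  i=5: ✓ (rhs at j=6; lhs holds on [5,5])
Positions where it holds: {4, 5} → 2.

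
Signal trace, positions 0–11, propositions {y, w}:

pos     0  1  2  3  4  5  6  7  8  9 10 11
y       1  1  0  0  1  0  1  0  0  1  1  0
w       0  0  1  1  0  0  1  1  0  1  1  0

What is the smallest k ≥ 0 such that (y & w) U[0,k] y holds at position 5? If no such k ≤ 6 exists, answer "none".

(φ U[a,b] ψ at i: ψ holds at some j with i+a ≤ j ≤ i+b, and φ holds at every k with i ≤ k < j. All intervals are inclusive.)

Need earliest j ≥ 5 with y, and (y & w) at every k in [5,j-1].
  j=5: rhs fails.
  j=6: rhs holds but lhs fails at k=5.
  j=7: rhs fails.
  j=8: rhs fails.
  j=9: rhs holds but lhs fails at k=5.
  j=10: rhs holds but lhs fails at k=5.
  j=11: rhs fails.
No witness within the range → none.

none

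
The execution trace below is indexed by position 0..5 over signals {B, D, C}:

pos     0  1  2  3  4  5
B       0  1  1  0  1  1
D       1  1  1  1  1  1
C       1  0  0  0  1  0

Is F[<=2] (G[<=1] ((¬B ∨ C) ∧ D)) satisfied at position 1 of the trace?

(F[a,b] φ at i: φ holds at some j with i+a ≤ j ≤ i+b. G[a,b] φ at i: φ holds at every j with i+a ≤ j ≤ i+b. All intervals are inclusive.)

Holds

Check G[<=1] ((¬B ∨ C) ∧ D) at each j in [1,3]:
  j=1: fails at 1
  j=2: fails at 2
  j=3: holds on [3,4]
Found at j=3 → formula holds.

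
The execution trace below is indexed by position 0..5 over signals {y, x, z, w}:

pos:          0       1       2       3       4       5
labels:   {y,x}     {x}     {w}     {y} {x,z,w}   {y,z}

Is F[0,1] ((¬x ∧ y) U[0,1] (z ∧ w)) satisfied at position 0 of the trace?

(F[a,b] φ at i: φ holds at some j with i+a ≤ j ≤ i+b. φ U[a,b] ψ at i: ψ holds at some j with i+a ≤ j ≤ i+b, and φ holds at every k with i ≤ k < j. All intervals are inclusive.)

Does not hold

Check ((¬x ∧ y) U[0,1] (z ∧ w)) at each j in [0,1]:
  j=0: fails
  j=1: fails
No position in the window satisfies it → formula fails.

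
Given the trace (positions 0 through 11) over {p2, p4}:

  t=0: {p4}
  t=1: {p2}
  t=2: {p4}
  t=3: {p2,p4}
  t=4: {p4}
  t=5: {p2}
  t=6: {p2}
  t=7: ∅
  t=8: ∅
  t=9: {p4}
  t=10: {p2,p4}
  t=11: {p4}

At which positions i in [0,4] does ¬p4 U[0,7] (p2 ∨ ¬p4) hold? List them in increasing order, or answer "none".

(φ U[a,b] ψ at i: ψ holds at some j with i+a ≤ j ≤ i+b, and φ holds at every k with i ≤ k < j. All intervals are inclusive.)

Evaluate at each i in [0,4]:
  i=0: ✗ (lhs fails at k=0 before rhs at j=1)
  i=1: ✓ (rhs at j=1)
  i=2: ✗ (lhs fails at k=2 before rhs at j=3)
  i=3: ✓ (rhs at j=3)
  i=4: ✗ (lhs fails at k=4 before rhs at j=5)

1, 3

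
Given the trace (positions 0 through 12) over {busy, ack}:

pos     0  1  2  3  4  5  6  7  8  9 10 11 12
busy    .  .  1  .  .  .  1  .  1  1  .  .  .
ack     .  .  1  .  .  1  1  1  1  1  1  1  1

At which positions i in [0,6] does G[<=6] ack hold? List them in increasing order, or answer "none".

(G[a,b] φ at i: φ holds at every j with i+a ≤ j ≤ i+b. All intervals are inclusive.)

5, 6

Evaluate at each i in [0,6]:
  i=0: ✗ (fails at j=0)
  i=1: ✗ (fails at j=1)
  i=2: ✗ (fails at j=3)
  i=3: ✗ (fails at j=3)
  i=4: ✗ (fails at j=4)
  i=5: ✓ (all of [5,11])
  i=6: ✓ (all of [6,12])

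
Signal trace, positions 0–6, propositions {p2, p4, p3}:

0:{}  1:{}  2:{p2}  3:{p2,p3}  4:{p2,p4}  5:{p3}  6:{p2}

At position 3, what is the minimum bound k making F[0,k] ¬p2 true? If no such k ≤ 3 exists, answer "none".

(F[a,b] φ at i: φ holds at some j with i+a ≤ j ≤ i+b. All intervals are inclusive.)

Scan j = 3,4,… for ¬p2:
  j=3: fails
  j=4: fails
  j=5: holds
First hit at j=5, so smallest k = 5-3 = 2.

2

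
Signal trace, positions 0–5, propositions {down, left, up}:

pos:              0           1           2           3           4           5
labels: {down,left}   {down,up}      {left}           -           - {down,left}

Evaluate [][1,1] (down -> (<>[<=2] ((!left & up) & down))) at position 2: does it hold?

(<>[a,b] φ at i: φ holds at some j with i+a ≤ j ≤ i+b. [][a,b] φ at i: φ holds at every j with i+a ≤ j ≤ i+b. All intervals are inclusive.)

Holds

Check (down -> (<>[<=2] ((!left & up) & down))) at every j in [3,3]:
  j=3: antecedent false → ✓
All positions satisfy it → formula holds.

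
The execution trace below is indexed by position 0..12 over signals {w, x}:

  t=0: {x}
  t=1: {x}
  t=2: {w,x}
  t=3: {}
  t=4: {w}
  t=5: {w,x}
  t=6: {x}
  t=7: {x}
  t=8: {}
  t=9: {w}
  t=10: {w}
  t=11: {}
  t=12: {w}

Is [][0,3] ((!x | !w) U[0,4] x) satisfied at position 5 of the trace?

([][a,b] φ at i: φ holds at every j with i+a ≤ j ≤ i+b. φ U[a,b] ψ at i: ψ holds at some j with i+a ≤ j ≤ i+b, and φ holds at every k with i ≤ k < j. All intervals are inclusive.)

False

Check ((!x | !w) U[0,4] x) at every j in [5,8]:
  j=5: holds
  j=6: holds
  j=7: holds
  j=8: fails
Fails at j=8 → formula fails.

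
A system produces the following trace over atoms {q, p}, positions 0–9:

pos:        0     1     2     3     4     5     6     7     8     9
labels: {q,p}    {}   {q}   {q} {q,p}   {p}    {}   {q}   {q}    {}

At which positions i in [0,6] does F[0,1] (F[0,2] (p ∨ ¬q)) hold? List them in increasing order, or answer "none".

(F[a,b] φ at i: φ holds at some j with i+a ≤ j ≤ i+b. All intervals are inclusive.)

0, 1, 2, 3, 4, 5, 6

Evaluate at each i in [0,6]:
  i=0: ✓ (witness j=0)
  i=1: ✓ (witness j=1)
  i=2: ✓ (witness j=2)
  i=3: ✓ (witness j=3)
  i=4: ✓ (witness j=4)
  i=5: ✓ (witness j=5)
  i=6: ✓ (witness j=6)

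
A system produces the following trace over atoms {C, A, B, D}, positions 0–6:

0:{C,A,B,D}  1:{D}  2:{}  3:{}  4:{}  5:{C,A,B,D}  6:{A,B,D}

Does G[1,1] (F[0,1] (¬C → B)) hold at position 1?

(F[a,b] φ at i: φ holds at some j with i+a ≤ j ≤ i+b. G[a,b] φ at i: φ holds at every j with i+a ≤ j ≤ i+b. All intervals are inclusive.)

Check F[0,1] (¬C → B) at every j in [2,2]:
  j=2: fails (none in [2,3])
Fails at j=2 → formula fails.

False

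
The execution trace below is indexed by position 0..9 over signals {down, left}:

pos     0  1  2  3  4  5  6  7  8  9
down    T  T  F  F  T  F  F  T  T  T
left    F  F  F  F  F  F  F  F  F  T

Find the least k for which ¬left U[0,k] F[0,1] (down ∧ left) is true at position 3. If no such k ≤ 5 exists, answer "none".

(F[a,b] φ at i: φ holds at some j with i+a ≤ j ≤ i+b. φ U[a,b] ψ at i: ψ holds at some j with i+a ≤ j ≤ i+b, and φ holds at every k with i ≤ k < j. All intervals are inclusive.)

Need earliest j ≥ 3 with F[0,1] (down ∧ left), and ¬left at every k in [3,j-1].
  j=3: rhs fails.
  j=4: rhs fails.
  j=5: rhs fails.
  j=6: rhs fails.
  j=7: rhs fails.
  j=8: rhs holds; lhs holds on [3,7]. k = 5.

5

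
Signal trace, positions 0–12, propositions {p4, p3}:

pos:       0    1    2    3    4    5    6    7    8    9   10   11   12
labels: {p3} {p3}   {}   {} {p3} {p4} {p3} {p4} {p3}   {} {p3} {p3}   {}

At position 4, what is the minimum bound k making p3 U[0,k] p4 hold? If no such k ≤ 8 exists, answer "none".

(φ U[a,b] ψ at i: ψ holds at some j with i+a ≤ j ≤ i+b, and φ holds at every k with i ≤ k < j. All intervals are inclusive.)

1

Need earliest j ≥ 4 with p4, and p3 at every k in [4,j-1].
  j=4: rhs fails.
  j=5: rhs holds; lhs holds on [4,4]. k = 1.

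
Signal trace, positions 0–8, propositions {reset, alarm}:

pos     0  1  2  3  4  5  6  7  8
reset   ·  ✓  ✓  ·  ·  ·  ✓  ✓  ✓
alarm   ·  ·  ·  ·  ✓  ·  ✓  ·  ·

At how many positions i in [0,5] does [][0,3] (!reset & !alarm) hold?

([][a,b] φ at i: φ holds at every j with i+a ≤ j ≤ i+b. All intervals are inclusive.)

Evaluate at each i in [0,5]:
  i=0: ✗ (fails at j=1)
  i=1: ✗ (fails at j=1)
  i=2: ✗ (fails at j=2)
  i=3: ✗ (fails at j=4)
  i=4: ✗ (fails at j=4)
  i=5: ✗ (fails at j=6)
Positions where it holds: {} → 0.

0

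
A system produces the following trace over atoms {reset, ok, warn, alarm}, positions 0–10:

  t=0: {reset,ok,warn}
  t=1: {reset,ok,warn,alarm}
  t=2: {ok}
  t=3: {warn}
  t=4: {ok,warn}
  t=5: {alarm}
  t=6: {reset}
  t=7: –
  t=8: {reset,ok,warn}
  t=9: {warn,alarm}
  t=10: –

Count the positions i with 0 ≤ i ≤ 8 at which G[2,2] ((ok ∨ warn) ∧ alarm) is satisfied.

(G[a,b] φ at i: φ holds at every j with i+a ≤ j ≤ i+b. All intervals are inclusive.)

1

Evaluate at each i in [0,8]:
  i=0: ✗ (fails at j=2)
  i=1: ✗ (fails at j=3)
  i=2: ✗ (fails at j=4)
  i=3: ✗ (fails at j=5)
  i=4: ✗ (fails at j=6)
  i=5: ✗ (fails at j=7)
  i=6: ✗ (fails at j=8)
  i=7: ✓ (all of [9,9])
  i=8: ✗ (fails at j=10)
Positions where it holds: {7} → 1.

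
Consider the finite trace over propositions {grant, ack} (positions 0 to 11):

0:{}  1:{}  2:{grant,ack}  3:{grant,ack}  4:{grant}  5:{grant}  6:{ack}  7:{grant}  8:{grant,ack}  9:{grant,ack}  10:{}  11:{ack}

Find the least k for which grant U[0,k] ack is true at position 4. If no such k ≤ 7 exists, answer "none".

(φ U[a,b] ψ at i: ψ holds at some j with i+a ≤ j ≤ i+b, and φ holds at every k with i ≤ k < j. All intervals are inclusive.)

Need earliest j ≥ 4 with ack, and grant at every k in [4,j-1].
  j=4: rhs fails.
  j=5: rhs fails.
  j=6: rhs holds; lhs holds on [4,5]. k = 2.

2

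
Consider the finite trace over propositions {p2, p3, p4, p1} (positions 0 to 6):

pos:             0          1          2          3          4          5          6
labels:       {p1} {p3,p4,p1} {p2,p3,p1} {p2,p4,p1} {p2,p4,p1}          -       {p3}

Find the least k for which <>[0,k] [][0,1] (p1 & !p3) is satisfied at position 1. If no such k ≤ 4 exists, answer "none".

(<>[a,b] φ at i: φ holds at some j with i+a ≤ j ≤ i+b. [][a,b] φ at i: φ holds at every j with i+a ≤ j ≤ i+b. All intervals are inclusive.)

Scan j = 1,2,… for [][0,1] (p1 & !p3):
  j=1: fails
  j=2: fails
  j=3: holds
First hit at j=3, so smallest k = 3-1 = 2.

2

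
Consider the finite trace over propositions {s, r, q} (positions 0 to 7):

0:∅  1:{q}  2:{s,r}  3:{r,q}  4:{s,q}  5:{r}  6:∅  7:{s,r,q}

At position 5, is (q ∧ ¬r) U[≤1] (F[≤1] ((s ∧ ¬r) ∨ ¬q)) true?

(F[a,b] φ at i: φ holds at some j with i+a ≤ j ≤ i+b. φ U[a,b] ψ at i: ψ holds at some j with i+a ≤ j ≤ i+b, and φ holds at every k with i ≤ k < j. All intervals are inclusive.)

Need some j in [5,6] with F[≤1] ((s ∧ ¬r) ∨ ¬q), and (q ∧ ¬r) at every k in [5,j-1].
  j=5: F[≤1] ((s ∧ ¬r) ∨ ¬q) holds; no prefix to check → satisfied.

Holds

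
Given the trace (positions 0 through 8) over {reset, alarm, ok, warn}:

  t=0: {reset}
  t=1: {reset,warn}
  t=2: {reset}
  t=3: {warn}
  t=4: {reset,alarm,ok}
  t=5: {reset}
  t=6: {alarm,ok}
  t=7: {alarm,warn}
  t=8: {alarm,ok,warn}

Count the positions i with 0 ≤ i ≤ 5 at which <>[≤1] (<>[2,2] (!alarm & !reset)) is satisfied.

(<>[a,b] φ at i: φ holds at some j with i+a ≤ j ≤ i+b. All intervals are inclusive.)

Evaluate at each i in [0,5]:
  i=0: ✓ (witness j=1)
  i=1: ✓ (witness j=1)
  i=2: ✗ (none in [2,3])
  i=3: ✗ (none in [3,4])
  i=4: ✗ (none in [4,5])
  i=5: ✗ (none in [5,6])
Positions where it holds: {0, 1} → 2.

2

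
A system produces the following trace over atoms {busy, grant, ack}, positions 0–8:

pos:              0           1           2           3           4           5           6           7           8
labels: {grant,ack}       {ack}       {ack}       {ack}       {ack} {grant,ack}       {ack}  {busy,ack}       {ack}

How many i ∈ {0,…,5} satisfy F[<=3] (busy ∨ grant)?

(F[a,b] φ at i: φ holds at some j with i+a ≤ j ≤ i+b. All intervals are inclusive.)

Evaluate at each i in [0,5]:
  i=0: ✓ (witness j=0)
  i=1: ✗ (none in [1,4])
  i=2: ✓ (witness j=5)
  i=3: ✓ (witness j=5)
  i=4: ✓ (witness j=5)
  i=5: ✓ (witness j=5)
Positions where it holds: {0, 2, 3, 4, 5} → 5.

5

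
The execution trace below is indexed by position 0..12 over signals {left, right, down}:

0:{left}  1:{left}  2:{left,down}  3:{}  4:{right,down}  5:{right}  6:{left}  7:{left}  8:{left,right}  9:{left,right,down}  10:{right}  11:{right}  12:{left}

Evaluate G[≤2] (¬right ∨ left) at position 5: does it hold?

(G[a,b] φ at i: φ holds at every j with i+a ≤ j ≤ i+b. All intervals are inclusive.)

Check (¬right ∨ left) at every j in [5,7]:
  j=5: false
  j=6: true
  j=7: true
Fails at j=5 → formula fails.

Does not hold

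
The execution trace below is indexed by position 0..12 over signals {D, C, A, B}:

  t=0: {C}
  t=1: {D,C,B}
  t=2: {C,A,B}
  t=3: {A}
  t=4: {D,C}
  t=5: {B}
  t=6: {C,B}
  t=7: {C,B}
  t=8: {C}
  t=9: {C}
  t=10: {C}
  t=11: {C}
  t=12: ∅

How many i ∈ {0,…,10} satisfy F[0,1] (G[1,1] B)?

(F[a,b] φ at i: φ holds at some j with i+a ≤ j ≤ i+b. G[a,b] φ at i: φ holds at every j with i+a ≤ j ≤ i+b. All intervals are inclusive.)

6

Evaluate at each i in [0,10]:
  i=0: ✓ (witness j=0)
  i=1: ✓ (witness j=1)
  i=2: ✗ (none in [2,3])
  i=3: ✓ (witness j=4)
  i=4: ✓ (witness j=4)
  i=5: ✓ (witness j=5)
  i=6: ✓ (witness j=6)
  i=7: ✗ (none in [7,8])
  i=8: ✗ (none in [8,9])
  i=9: ✗ (none in [9,10])
  i=10: ✗ (none in [10,11])
Positions where it holds: {0, 1, 3, 4, 5, 6} → 6.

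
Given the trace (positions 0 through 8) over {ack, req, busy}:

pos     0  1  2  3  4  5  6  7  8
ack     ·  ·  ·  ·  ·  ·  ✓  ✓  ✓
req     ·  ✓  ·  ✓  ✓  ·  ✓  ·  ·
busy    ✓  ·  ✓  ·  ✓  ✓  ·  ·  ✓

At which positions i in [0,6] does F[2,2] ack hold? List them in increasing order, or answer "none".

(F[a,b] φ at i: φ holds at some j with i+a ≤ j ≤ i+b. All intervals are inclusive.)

4, 5, 6

Evaluate at each i in [0,6]:
  i=0: ✗ (none in [2,2])
  i=1: ✗ (none in [3,3])
  i=2: ✗ (none in [4,4])
  i=3: ✗ (none in [5,5])
  i=4: ✓ (witness j=6)
  i=5: ✓ (witness j=7)
  i=6: ✓ (witness j=8)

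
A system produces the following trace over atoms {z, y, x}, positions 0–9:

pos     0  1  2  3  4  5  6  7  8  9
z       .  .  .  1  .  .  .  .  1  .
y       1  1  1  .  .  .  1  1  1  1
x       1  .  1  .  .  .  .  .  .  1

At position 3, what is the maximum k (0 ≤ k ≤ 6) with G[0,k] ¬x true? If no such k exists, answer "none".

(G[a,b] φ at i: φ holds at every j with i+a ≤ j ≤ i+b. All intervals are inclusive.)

¬x must hold from j=3 onward; find where it first fails.
  j=3: holds
  j=4: holds
  j=5: holds
  j=6: holds
  j=7: holds
  j=8: holds
  j=9: fails
Holds on [3,8], so largest k = 5.

5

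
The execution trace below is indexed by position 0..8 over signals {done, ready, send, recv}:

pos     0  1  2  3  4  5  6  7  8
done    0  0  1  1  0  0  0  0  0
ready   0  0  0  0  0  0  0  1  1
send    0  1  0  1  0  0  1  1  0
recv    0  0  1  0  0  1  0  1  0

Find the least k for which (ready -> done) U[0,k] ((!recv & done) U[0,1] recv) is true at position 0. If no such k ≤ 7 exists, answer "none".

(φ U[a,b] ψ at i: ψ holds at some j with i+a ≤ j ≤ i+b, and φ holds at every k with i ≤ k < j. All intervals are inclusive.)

2

Need earliest j ≥ 0 with ((!recv & done) U[0,1] recv), and (ready -> done) at every k in [0,j-1].
  j=0: rhs fails.
  j=1: rhs fails.
  j=2: rhs holds; lhs holds on [0,1]. k = 2.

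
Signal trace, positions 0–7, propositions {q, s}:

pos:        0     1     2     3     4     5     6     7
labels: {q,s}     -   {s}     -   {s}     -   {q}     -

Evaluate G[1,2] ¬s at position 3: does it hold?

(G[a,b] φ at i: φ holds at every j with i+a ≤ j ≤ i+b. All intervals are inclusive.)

Check ¬s at every j in [4,5]:
  j=4: false
  j=5: true
Fails at j=4 → formula fails.

No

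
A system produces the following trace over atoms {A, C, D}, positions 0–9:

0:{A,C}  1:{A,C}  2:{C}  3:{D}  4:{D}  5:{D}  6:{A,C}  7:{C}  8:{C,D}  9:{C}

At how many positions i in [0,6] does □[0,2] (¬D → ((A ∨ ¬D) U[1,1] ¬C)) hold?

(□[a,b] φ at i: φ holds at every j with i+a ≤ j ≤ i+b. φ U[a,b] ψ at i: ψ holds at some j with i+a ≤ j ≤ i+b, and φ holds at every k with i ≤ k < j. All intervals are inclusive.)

Evaluate at each i in [0,6]:
  i=0: ✗ (fails at j=0)
  i=1: ✗ (fails at j=1)
  i=2: ✓ (all of [2,4])
  i=3: ✓ (all of [3,5])
  i=4: ✗ (fails at j=6)
  i=5: ✗ (fails at j=6)
  i=6: ✗ (fails at j=6)
Positions where it holds: {2, 3} → 2.

2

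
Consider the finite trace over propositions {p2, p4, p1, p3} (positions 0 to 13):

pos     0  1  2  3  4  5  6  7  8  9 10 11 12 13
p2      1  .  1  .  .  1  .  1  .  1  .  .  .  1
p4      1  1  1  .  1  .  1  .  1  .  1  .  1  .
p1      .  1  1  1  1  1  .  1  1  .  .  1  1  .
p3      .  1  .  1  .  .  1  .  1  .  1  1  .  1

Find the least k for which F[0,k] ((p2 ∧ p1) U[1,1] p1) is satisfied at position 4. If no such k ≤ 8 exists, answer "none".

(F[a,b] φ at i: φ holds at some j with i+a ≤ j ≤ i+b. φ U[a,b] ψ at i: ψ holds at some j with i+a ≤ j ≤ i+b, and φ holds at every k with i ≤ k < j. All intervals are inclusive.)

3

Scan j = 4,5,… for ((p2 ∧ p1) U[1,1] p1):
  j=4: fails
  j=5: fails
  j=6: fails
  j=7: holds
First hit at j=7, so smallest k = 7-4 = 3.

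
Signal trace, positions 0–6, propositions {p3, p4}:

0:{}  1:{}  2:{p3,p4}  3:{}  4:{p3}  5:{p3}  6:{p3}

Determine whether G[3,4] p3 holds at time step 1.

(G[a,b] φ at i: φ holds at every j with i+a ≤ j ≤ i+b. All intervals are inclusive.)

Check p3 at every j in [4,5]:
  j=4: true
  j=5: true
All positions satisfy it → formula holds.

Yes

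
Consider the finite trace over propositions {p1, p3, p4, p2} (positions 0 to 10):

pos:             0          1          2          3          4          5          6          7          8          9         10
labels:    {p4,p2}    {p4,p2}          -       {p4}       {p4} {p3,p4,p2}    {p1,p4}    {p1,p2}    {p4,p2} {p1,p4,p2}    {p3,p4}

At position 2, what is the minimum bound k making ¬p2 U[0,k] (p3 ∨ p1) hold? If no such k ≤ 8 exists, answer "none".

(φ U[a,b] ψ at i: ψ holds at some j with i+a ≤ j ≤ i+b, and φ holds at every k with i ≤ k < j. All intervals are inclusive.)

3

Need earliest j ≥ 2 with (p3 ∨ p1), and ¬p2 at every k in [2,j-1].
  j=2: rhs fails.
  j=3: rhs fails.
  j=4: rhs fails.
  j=5: rhs holds; lhs holds on [2,4]. k = 3.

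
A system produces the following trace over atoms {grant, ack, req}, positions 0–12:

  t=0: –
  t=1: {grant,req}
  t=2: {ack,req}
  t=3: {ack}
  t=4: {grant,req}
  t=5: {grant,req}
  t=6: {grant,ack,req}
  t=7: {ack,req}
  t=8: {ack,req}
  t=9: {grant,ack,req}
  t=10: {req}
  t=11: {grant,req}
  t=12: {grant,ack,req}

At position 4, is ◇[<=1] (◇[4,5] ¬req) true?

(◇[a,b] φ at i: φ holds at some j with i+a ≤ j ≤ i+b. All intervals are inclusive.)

False

Check ◇[4,5] ¬req at each j in [4,5]:
  j=4: fails (none in [8,9])
  j=5: fails (none in [9,10])
No position in the window satisfies it → formula fails.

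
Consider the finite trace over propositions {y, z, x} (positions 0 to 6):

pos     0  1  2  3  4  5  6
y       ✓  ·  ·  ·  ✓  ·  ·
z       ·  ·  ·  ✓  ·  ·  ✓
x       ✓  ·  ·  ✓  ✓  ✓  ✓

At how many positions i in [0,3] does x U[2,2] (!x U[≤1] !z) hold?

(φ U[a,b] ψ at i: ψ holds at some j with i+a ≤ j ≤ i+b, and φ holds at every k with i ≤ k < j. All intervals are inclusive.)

Evaluate at each i in [0,3]:
  i=0: ✗ (lhs fails at k=1 before rhs at j=2)
  i=1: ✗ (no rhs in [3,3])
  i=2: ✗ (lhs fails at k=2 before rhs at j=4)
  i=3: ✓ (rhs at j=5; lhs holds on [3,4])
Positions where it holds: {3} → 1.

1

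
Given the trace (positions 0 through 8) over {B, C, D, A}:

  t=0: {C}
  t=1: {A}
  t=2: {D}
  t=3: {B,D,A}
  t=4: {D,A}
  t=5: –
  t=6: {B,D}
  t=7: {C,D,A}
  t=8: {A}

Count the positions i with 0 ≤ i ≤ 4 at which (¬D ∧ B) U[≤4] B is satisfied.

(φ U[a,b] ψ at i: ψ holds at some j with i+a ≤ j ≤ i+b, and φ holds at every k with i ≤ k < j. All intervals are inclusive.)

Evaluate at each i in [0,4]:
  i=0: ✗ (lhs fails at k=0 before rhs at j=3)
  i=1: ✗ (lhs fails at k=1 before rhs at j=3)
  i=2: ✗ (lhs fails at k=2 before rhs at j=3)
  i=3: ✓ (rhs at j=3)
  i=4: ✗ (lhs fails at k=4 before rhs at j=6)
Positions where it holds: {3} → 1.

1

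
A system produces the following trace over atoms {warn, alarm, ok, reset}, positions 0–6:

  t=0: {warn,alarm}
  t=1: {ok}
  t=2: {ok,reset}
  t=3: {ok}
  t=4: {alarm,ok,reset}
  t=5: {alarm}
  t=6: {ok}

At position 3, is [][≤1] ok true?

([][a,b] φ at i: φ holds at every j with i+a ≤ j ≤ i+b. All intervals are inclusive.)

Holds

Check ok at every j in [3,4]:
  j=3: true
  j=4: true
All positions satisfy it → formula holds.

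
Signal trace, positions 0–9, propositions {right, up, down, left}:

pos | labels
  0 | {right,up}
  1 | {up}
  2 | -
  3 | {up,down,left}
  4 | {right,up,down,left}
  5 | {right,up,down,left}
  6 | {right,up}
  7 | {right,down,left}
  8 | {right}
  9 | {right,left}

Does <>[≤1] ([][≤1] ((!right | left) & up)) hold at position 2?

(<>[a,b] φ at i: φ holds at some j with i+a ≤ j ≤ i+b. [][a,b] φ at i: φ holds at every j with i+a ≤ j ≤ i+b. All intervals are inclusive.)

Holds

Check [][≤1] ((!right | left) & up) at each j in [2,3]:
  j=2: fails at 2
  j=3: holds on [3,4]
Found at j=3 → formula holds.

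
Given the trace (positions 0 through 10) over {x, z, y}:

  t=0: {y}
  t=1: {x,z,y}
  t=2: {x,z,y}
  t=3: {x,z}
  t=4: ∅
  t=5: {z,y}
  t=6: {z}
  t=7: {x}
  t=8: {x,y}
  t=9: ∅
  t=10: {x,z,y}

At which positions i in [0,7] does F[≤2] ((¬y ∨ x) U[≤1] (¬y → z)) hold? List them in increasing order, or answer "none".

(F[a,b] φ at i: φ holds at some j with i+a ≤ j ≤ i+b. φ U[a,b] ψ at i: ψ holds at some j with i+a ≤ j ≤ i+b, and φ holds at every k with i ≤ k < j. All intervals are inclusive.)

Evaluate at each i in [0,7]:
  i=0: ✓ (witness j=0)
  i=1: ✓ (witness j=1)
  i=2: ✓ (witness j=2)
  i=3: ✓ (witness j=3)
  i=4: ✓ (witness j=4)
  i=5: ✓ (witness j=5)
  i=6: ✓ (witness j=6)
  i=7: ✓ (witness j=7)

0, 1, 2, 3, 4, 5, 6, 7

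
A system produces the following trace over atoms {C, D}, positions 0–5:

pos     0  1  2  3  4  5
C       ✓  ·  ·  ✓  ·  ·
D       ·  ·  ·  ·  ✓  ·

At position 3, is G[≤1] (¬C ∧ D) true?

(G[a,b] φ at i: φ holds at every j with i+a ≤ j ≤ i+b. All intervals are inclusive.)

Check (¬C ∧ D) at every j in [3,4]:
  j=3: false
  j=4: true
Fails at j=3 → formula fails.

No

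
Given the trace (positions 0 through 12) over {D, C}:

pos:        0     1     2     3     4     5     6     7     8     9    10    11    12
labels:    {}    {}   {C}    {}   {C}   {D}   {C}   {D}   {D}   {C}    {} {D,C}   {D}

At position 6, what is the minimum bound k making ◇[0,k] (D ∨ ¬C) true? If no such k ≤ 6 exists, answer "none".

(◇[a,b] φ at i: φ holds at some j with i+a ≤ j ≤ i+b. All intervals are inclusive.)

Scan j = 6,7,… for (D ∨ ¬C):
  j=6: fails
  j=7: holds
First hit at j=7, so smallest k = 7-6 = 1.

1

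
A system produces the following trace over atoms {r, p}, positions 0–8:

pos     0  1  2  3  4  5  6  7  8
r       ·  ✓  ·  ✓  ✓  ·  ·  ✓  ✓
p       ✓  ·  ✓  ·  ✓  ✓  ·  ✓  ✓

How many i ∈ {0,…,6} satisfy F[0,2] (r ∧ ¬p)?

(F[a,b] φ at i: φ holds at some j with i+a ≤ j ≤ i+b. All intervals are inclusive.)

Evaluate at each i in [0,6]:
  i=0: ✓ (witness j=1)
  i=1: ✓ (witness j=1)
  i=2: ✓ (witness j=3)
  i=3: ✓ (witness j=3)
  i=4: ✗ (none in [4,6])
  i=5: ✗ (none in [5,7])
  i=6: ✗ (none in [6,8])
Positions where it holds: {0, 1, 2, 3} → 4.

4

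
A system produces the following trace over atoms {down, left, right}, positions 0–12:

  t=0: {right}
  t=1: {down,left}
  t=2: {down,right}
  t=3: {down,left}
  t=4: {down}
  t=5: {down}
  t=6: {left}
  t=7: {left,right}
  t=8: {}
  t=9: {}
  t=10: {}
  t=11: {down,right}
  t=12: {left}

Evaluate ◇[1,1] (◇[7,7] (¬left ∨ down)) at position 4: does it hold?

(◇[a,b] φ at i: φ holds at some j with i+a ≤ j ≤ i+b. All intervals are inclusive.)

No

Check ◇[7,7] (¬left ∨ down) at each j in [5,5]:
  j=5: fails (none in [12,12])
No position in the window satisfies it → formula fails.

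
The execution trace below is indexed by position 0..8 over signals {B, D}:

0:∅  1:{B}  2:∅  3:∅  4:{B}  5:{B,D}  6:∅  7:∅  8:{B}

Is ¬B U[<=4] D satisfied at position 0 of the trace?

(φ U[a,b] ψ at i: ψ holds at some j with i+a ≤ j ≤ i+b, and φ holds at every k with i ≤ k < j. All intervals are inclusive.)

No

Need some j in [0,4] with D, and ¬B at every k in [0,j-1].
  j=0: D false.
  j=1: D false.
  j=2: D false.
  j=3: D false.
  j=4: D false.
No j in the window works → until fails.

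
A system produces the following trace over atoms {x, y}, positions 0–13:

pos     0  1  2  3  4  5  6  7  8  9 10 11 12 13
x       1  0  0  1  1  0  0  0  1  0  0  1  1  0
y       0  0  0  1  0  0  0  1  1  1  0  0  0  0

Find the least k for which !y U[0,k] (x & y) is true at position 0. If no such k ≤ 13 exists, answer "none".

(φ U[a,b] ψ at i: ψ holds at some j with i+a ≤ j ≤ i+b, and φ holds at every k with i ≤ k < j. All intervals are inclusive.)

3

Need earliest j ≥ 0 with (x & y), and !y at every k in [0,j-1].
  j=0: rhs fails.
  j=1: rhs fails.
  j=2: rhs fails.
  j=3: rhs holds; lhs holds on [0,2]. k = 3.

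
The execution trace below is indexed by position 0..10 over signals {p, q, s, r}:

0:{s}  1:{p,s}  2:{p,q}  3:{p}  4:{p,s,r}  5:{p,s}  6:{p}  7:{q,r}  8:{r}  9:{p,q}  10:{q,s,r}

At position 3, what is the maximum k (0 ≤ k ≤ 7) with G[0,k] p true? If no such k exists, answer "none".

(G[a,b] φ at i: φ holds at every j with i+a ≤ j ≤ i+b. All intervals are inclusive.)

p must hold from j=3 onward; find where it first fails.
  j=3: holds
  j=4: holds
  j=5: holds
  j=6: holds
  j=7: fails
Holds on [3,6], so largest k = 3.

3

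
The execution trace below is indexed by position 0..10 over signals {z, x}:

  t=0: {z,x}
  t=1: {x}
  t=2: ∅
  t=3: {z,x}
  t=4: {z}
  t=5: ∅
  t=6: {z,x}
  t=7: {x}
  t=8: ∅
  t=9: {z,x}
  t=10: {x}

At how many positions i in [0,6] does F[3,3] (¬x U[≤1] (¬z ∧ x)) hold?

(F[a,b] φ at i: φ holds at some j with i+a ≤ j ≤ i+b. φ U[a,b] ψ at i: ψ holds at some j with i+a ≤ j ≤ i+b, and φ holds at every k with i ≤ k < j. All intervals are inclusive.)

1

Evaluate at each i in [0,6]:
  i=0: ✗ (none in [3,3])
  i=1: ✗ (none in [4,4])
  i=2: ✗ (none in [5,5])
  i=3: ✗ (none in [6,6])
  i=4: ✓ (witness j=7)
  i=5: ✗ (none in [8,8])
  i=6: ✗ (none in [9,9])
Positions where it holds: {4} → 1.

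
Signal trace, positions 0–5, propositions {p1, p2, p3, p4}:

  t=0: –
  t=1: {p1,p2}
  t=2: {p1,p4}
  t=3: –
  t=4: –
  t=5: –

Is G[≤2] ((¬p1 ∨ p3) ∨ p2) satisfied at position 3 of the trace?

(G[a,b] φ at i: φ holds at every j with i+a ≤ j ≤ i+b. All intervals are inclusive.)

True

Check ((¬p1 ∨ p3) ∨ p2) at every j in [3,5]:
  j=3: true
  j=4: true
  j=5: true
All positions satisfy it → formula holds.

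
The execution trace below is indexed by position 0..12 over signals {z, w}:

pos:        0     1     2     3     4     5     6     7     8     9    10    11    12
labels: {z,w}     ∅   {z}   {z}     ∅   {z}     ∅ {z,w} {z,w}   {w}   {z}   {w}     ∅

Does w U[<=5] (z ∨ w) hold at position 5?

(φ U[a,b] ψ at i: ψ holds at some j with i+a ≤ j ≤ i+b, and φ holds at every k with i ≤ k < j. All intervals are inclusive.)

Need some j in [5,10] with (z ∨ w), and w at every k in [5,j-1].
  j=5: (z ∨ w) holds; no prefix to check → satisfied.

True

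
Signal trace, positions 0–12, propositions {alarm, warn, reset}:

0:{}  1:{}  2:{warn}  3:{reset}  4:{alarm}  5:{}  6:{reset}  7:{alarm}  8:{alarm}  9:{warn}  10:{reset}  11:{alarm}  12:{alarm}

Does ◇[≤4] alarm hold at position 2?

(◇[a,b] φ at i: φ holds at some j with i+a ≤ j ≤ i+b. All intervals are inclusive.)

Check alarm at each j in [2,6]:
  j=2: false
  j=3: false
  j=4: true
  j=5: false
  j=6: false
Found at j=4 → formula holds.

Holds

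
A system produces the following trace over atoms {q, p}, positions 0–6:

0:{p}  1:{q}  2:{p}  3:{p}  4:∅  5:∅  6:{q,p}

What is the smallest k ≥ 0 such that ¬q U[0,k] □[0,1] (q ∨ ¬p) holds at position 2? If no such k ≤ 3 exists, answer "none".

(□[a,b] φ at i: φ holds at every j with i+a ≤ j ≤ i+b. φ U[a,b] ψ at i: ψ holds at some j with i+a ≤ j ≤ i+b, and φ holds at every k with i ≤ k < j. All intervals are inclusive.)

2

Need earliest j ≥ 2 with □[0,1] (q ∨ ¬p), and ¬q at every k in [2,j-1].
  j=2: rhs fails.
  j=3: rhs fails.
  j=4: rhs holds; lhs holds on [2,3]. k = 2.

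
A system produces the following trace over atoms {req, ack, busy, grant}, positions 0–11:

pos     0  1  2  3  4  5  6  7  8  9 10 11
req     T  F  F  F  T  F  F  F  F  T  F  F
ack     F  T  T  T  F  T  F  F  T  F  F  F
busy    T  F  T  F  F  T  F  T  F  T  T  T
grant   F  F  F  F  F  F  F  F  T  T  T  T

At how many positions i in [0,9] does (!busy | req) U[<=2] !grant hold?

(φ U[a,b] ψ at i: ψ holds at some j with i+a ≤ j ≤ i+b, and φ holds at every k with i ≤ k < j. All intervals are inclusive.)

Evaluate at each i in [0,9]:
  i=0: ✓ (rhs at j=0)
  i=1: ✓ (rhs at j=1)
  i=2: ✓ (rhs at j=2)
  i=3: ✓ (rhs at j=3)
  i=4: ✓ (rhs at j=4)
  i=5: ✓ (rhs at j=5)
  i=6: ✓ (rhs at j=6)
  i=7: ✓ (rhs at j=7)
  i=8: ✗ (no rhs in [8,10])
  i=9: ✗ (no rhs in [9,11])
Positions where it holds: {0, 1, 2, 3, 4, 5, 6, 7} → 8.

8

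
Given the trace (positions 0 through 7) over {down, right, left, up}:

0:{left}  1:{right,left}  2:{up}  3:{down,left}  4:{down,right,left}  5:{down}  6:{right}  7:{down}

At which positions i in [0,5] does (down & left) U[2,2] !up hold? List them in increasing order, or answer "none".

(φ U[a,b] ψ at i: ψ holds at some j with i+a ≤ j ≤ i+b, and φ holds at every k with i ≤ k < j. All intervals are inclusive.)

Evaluate at each i in [0,5]:
  i=0: ✗ (no rhs in [2,2])
  i=1: ✗ (lhs fails at k=1 before rhs at j=3)
  i=2: ✗ (lhs fails at k=2 before rhs at j=4)
  i=3: ✓ (rhs at j=5; lhs holds on [3,4])
  i=4: ✗ (lhs fails at k=5 before rhs at j=6)
  i=5: ✗ (lhs fails at k=5 before rhs at j=7)

3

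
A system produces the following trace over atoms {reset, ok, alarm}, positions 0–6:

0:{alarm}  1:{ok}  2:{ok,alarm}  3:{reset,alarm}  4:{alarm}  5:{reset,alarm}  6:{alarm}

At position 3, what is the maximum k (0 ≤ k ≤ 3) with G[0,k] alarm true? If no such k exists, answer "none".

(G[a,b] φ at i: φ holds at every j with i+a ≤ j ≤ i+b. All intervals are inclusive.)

3

alarm must hold from j=3 onward; find where it first fails.
  j=3: holds
  j=4: holds
  j=5: holds
  j=6: holds
Holds through j=6; largest k = 3.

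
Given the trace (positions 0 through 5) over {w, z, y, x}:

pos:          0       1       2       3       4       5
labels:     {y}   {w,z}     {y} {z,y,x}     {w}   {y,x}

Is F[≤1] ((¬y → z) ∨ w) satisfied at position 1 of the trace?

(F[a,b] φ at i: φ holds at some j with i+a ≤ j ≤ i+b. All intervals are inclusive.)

Holds

Check ((¬y → z) ∨ w) at each j in [1,2]:
  j=1: true
  j=2: true
Found at j=1 → formula holds.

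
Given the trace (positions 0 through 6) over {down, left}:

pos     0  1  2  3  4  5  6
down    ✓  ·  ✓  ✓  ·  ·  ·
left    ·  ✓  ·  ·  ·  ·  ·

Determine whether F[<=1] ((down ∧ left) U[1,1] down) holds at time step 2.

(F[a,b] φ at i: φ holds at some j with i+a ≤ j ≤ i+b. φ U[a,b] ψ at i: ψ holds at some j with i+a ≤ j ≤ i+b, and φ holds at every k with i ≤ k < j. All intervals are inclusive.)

Check ((down ∧ left) U[1,1] down) at each j in [2,3]:
  j=2: fails
  j=3: fails
No position in the window satisfies it → formula fails.

False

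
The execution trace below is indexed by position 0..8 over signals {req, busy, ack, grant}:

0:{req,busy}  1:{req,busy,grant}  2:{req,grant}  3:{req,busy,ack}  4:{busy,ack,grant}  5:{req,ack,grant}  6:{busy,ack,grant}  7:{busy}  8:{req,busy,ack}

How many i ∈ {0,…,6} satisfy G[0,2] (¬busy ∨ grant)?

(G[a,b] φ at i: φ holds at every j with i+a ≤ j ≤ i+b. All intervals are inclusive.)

Evaluate at each i in [0,6]:
  i=0: ✗ (fails at j=0)
  i=1: ✗ (fails at j=3)
  i=2: ✗ (fails at j=3)
  i=3: ✗ (fails at j=3)
  i=4: ✓ (all of [4,6])
  i=5: ✗ (fails at j=7)
  i=6: ✗ (fails at j=7)
Positions where it holds: {4} → 1.

1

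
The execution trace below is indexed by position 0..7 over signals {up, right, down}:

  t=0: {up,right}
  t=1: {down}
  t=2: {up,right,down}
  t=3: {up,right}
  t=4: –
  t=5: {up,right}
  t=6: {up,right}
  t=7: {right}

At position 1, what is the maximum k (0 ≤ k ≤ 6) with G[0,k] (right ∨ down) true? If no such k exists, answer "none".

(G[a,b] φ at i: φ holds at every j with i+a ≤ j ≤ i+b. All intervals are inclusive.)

(right ∨ down) must hold from j=1 onward; find where it first fails.
  j=1: holds
  j=2: holds
  j=3: holds
  j=4: fails
Holds on [1,3], so largest k = 2.

2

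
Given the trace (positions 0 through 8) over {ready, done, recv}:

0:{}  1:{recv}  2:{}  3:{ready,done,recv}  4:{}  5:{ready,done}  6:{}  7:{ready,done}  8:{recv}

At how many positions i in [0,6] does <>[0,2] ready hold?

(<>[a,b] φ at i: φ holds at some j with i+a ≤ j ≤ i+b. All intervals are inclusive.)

Evaluate at each i in [0,6]:
  i=0: ✗ (none in [0,2])
  i=1: ✓ (witness j=3)
  i=2: ✓ (witness j=3)
  i=3: ✓ (witness j=3)
  i=4: ✓ (witness j=5)
  i=5: ✓ (witness j=5)
  i=6: ✓ (witness j=7)
Positions where it holds: {1, 2, 3, 4, 5, 6} → 6.

6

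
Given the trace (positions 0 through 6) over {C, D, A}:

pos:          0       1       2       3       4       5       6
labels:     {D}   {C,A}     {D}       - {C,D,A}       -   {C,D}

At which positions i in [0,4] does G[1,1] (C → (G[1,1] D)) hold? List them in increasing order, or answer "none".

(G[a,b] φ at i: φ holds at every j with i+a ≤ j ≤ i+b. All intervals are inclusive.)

0, 1, 2, 4

Evaluate at each i in [0,4]:
  i=0: ✓ (all of [1,1])
  i=1: ✓ (all of [2,2])
  i=2: ✓ (all of [3,3])
  i=3: ✗ (fails at j=4)
  i=4: ✓ (all of [5,5])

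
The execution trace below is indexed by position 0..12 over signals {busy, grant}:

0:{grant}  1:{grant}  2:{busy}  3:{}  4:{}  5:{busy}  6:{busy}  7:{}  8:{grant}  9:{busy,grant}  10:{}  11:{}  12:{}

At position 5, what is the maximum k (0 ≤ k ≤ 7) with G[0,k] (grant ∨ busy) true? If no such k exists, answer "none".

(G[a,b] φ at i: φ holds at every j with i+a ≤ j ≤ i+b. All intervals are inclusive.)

(grant ∨ busy) must hold from j=5 onward; find where it first fails.
  j=5: holds
  j=6: holds
  j=7: fails
Holds on [5,6], so largest k = 1.

1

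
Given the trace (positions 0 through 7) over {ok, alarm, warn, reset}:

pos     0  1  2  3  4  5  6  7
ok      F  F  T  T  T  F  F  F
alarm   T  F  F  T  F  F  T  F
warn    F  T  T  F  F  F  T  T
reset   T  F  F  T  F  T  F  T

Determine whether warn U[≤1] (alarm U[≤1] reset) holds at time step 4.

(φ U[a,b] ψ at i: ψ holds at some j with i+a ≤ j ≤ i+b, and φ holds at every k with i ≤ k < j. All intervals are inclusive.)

No

Need some j in [4,5] with (alarm U[≤1] reset), and warn at every k in [4,j-1].
  j=4: (alarm U[≤1] reset) — fails.
  j=5: (alarm U[≤1] reset) holds, but warn fails at k=4 → not this j.
No j in the window works → until fails.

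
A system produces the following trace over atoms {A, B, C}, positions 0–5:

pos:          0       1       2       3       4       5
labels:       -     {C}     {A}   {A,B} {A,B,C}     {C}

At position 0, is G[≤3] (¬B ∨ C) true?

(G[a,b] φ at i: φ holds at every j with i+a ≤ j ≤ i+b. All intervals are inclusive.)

Check (¬B ∨ C) at every j in [0,3]:
  j=0: true
  j=1: true
  j=2: true
  j=3: false
Fails at j=3 → formula fails.

No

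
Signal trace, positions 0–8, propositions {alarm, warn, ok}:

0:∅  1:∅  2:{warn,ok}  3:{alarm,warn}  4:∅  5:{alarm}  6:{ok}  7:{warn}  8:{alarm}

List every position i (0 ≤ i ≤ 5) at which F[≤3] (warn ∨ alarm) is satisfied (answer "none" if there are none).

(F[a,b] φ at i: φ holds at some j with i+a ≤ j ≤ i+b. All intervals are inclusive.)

0, 1, 2, 3, 4, 5

Evaluate at each i in [0,5]:
  i=0: ✓ (witness j=2)
  i=1: ✓ (witness j=2)
  i=2: ✓ (witness j=2)
  i=3: ✓ (witness j=3)
  i=4: ✓ (witness j=5)
  i=5: ✓ (witness j=5)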